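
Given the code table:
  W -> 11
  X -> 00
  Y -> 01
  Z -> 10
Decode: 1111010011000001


Decoding:
11 -> W
11 -> W
01 -> Y
00 -> X
11 -> W
00 -> X
00 -> X
01 -> Y


Result: WWYXWXXY


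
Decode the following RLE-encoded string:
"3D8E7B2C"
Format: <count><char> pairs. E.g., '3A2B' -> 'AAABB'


Expanding each <count><char> pair:
  3D -> 'DDD'
  8E -> 'EEEEEEEE'
  7B -> 'BBBBBBB'
  2C -> 'CC'

Decoded = DDDEEEEEEEEBBBBBBBCC


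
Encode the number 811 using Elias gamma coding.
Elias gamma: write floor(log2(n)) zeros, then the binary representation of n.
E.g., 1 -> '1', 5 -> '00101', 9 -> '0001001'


num_bits = floor(log2(811)) + 1 = 10
leading_zeros = num_bits - 1 = 9
binary(811) = 1100101011

Elias gamma(811) = '000000000' + '1100101011' = 0000000001100101011 (19 bits)


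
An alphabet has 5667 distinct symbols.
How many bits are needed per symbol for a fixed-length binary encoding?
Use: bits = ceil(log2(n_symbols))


log2(5667) = 12.4684
Bracket: 2^12 = 4096 < 5667 <= 2^13 = 8192
So ceil(log2(5667)) = 13

bits = ceil(log2(5667)) = ceil(12.4684) = 13 bits


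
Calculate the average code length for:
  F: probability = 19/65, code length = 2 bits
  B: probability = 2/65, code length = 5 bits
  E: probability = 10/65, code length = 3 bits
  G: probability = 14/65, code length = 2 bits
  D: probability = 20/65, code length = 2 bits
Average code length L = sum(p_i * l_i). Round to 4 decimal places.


Weighted contributions p_i * l_i:
  F: (19/65) * 2 = 38/65
  B: (2/65) * 5 = 10/65
  E: (10/65) * 3 = 30/65
  G: (14/65) * 2 = 28/65
  D: (20/65) * 2 = 40/65
Sum = (38 + 10 + 30 + 28 + 40)/65 = 146/65

L = 146/65 = 2.2462 bits/symbol


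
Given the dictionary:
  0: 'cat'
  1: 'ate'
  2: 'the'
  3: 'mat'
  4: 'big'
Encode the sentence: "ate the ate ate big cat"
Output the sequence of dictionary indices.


Look up each word in the dictionary:
  'ate' -> 1
  'the' -> 2
  'ate' -> 1
  'ate' -> 1
  'big' -> 4
  'cat' -> 0

Encoded: [1, 2, 1, 1, 4, 0]


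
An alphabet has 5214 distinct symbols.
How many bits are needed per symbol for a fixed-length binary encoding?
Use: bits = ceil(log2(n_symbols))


log2(5214) = 12.3482
Bracket: 2^12 = 4096 < 5214 <= 2^13 = 8192
So ceil(log2(5214)) = 13

bits = ceil(log2(5214)) = ceil(12.3482) = 13 bits


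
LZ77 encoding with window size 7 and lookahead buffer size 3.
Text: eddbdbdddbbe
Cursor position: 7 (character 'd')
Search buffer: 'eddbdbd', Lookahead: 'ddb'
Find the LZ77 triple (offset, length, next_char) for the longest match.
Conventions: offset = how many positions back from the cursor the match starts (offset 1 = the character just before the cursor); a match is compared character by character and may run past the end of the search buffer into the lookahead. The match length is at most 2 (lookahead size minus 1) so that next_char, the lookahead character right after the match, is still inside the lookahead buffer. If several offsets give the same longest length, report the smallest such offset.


Try each offset into the search buffer:
  offset=1 (pos 6, char 'd'): match length 2
  offset=2 (pos 5, char 'b'): match length 0
  offset=3 (pos 4, char 'd'): match length 1
  offset=4 (pos 3, char 'b'): match length 0
  offset=5 (pos 2, char 'd'): match length 1
  offset=6 (pos 1, char 'd'): match length 2
  offset=7 (pos 0, char 'e'): match length 0
Longest match has length 2, found at offsets 1, 6; take the smallest, offset 1.
next_char = character at position 7 + 2 = 9 -> 'b'

Best match: offset=1, length=2 (matching 'dd' starting at position 6)
LZ77 triple: (1, 2, 'b')


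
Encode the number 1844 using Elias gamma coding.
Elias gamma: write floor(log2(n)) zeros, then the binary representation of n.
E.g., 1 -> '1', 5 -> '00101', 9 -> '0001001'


num_bits = floor(log2(1844)) + 1 = 11
leading_zeros = num_bits - 1 = 10
binary(1844) = 11100110100

Elias gamma(1844) = '0000000000' + '11100110100' = 000000000011100110100 (21 bits)


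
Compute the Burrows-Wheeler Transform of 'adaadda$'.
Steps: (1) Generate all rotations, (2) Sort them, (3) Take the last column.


Rotations (sorted):
  0: $adaadda -> last char: a
  1: a$adaadd -> last char: d
  2: aadda$ad -> last char: d
  3: adaadda$ -> last char: $
  4: adda$ada -> last char: a
  5: da$adaad -> last char: d
  6: daadda$a -> last char: a
  7: dda$adaa -> last char: a


BWT = add$adaa


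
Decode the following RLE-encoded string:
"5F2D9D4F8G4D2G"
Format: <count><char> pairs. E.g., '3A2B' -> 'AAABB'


Expanding each <count><char> pair:
  5F -> 'FFFFF'
  2D -> 'DD'
  9D -> 'DDDDDDDDD'
  4F -> 'FFFF'
  8G -> 'GGGGGGGG'
  4D -> 'DDDD'
  2G -> 'GG'

Decoded = FFFFFDDDDDDDDDDDFFFFGGGGGGGGDDDDGG


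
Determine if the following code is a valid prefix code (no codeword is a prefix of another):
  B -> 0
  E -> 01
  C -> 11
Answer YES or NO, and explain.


Checking each pair (does one codeword prefix another?):
  B='0' vs E='01': prefix -- VIOLATION

NO -- this is NOT a valid prefix code. B (0) is a prefix of E (01).


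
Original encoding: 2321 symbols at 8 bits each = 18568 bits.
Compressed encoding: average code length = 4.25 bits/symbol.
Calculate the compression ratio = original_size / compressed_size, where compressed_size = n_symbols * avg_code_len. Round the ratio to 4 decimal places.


original_size = n_symbols * orig_bits = 2321 * 8 = 18568 bits
compressed_size = n_symbols * avg_code_len = 2321 * 4.25 = 9864.25 bits
ratio = original_size / compressed_size = 18568 / 9864.25 = 1.8824

Compression ratio = 1.8824


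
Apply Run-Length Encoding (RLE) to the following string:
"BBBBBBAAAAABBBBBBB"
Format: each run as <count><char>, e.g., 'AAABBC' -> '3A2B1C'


Scanning runs left to right:
  i=0: run of 'B' x 6 -> '6B'
  i=6: run of 'A' x 5 -> '5A'
  i=11: run of 'B' x 7 -> '7B'

RLE = 6B5A7B


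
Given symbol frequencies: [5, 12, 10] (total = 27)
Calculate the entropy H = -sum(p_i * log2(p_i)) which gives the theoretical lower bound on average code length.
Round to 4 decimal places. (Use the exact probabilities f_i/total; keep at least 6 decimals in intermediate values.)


Per-symbol terms -p_i * log2(p_i) with p_i = f_i/27:
  p = 5/27 = 0.185185: log2(p) = -2.432959, -p*log2(p) = 0.450548
  p = 12/27 = 0.444444: log2(p) = -1.169925, -p*log2(p) = 0.519967
  p = 10/27 = 0.370370: log2(p) = -1.432959, -p*log2(p) = 0.530726
H = 0.450548 + 0.519967 + 0.530726 = 1.501241

H = 1.5012 bits/symbol


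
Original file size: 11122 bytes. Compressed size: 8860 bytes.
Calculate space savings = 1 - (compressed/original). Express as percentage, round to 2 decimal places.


ratio = compressed/original = 8860/11122 = 0.796619
savings = 1 - ratio = 1 - 0.796619 = 0.203381
as a percentage: 0.203381 * 100 = 20.34%

Space savings = 1 - 8860/11122 = 20.34%


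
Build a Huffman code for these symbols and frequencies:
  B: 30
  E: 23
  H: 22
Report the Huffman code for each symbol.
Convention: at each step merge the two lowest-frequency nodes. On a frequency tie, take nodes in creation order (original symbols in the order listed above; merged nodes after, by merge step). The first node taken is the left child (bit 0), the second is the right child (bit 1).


Huffman tree construction:
Step 1: Merge H(22) + E(23) = 45
Step 2: Merge B(30) + (H+E)(45) = 75
Read each symbol's code off the tree from the root (left child = 0, right child = 1).

Codes:
  B: 0 (length 1)
  E: 11 (length 2)
  H: 10 (length 2)
Average code length: 120/75 = 1.6000 bits/symbol


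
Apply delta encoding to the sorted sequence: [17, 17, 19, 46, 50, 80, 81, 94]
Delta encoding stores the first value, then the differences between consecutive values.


First value: 17
Deltas:
  17 - 17 = 0
  19 - 17 = 2
  46 - 19 = 27
  50 - 46 = 4
  80 - 50 = 30
  81 - 80 = 1
  94 - 81 = 13


Delta encoded: [17, 0, 2, 27, 4, 30, 1, 13]


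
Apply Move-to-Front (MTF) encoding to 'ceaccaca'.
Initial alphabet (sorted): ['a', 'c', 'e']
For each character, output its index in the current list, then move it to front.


MTF encoding:
'c': index 1 in ['a', 'c', 'e'] -> ['c', 'a', 'e']
'e': index 2 in ['c', 'a', 'e'] -> ['e', 'c', 'a']
'a': index 2 in ['e', 'c', 'a'] -> ['a', 'e', 'c']
'c': index 2 in ['a', 'e', 'c'] -> ['c', 'a', 'e']
'c': index 0 in ['c', 'a', 'e'] -> ['c', 'a', 'e']
'a': index 1 in ['c', 'a', 'e'] -> ['a', 'c', 'e']
'c': index 1 in ['a', 'c', 'e'] -> ['c', 'a', 'e']
'a': index 1 in ['c', 'a', 'e'] -> ['a', 'c', 'e']


Output: [1, 2, 2, 2, 0, 1, 1, 1]


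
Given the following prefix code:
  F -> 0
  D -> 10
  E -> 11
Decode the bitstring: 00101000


Decoding step by step:
Bits 0 -> F
Bits 0 -> F
Bits 10 -> D
Bits 10 -> D
Bits 0 -> F
Bits 0 -> F


Decoded message: FFDDFF


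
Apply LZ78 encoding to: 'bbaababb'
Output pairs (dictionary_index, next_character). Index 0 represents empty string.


LZ78 encoding steps:
Dictionary: {0: ''}
Step 1: w='' (idx 0), next='b' -> output (0, 'b'), add 'b' as idx 1
Step 2: w='b' (idx 1), next='a' -> output (1, 'a'), add 'ba' as idx 2
Step 3: w='' (idx 0), next='a' -> output (0, 'a'), add 'a' as idx 3
Step 4: w='ba' (idx 2), next='b' -> output (2, 'b'), add 'bab' as idx 4
Step 5: w='b' (idx 1), end of input -> output (1, '')


Encoded: [(0, 'b'), (1, 'a'), (0, 'a'), (2, 'b'), (1, '')]


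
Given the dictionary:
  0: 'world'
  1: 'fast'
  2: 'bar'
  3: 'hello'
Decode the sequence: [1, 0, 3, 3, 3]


Look up each index in the dictionary:
  1 -> 'fast'
  0 -> 'world'
  3 -> 'hello'
  3 -> 'hello'
  3 -> 'hello'

Decoded: "fast world hello hello hello"


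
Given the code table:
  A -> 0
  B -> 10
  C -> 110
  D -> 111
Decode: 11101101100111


Decoding:
111 -> D
0 -> A
110 -> C
110 -> C
0 -> A
111 -> D


Result: DACCAD


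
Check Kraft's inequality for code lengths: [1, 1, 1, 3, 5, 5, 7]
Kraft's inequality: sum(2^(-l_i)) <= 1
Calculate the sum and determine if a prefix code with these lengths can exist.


Sum = 2^(-1) + 2^(-1) + 2^(-1) + 2^(-3) + 2^(-5) + 2^(-5) + 2^(-7)
    = 0.5 + 0.5 + 0.5 + 0.125 + 0.03125 + 0.03125 + 0.0078125
    = 217/128 = 1.6953125
Since 1.6953125 > 1, Kraft's inequality is NOT satisfied.
A prefix code with these lengths CANNOT exist.

Kraft sum = 1.6953125. Not satisfied.


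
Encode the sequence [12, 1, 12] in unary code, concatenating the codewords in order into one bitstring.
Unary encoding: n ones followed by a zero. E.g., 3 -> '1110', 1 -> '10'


Encode each number as n ones followed by a terminating 0:
  12 -> 1111111111110 (13 bits)
  1 -> 10 (2 bits)
  12 -> 1111111111110 (13 bits)
Total length = 13 + 2 + 13 = 28 bits.

Unary([12, 1, 12]) = 1111111111110101111111111110 (28 bits)


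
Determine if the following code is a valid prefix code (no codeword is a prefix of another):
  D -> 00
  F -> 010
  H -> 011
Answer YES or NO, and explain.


Checking each pair (does one codeword prefix another?):
  D='00' vs F='010': no prefix
  D='00' vs H='011': no prefix
  F='010' vs D='00': no prefix
  F='010' vs H='011': no prefix
  H='011' vs D='00': no prefix
  H='011' vs F='010': no prefix
No violation found over all pairs.

YES -- this is a valid prefix code. No codeword is a prefix of any other codeword.


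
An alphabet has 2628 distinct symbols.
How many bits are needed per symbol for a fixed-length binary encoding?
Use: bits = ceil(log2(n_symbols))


log2(2628) = 11.3597
Bracket: 2^11 = 2048 < 2628 <= 2^12 = 4096
So ceil(log2(2628)) = 12

bits = ceil(log2(2628)) = ceil(11.3597) = 12 bits


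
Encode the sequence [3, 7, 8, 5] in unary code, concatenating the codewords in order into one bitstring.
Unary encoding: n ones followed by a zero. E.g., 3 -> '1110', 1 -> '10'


Encode each number as n ones followed by a terminating 0:
  3 -> 1110 (4 bits)
  7 -> 11111110 (8 bits)
  8 -> 111111110 (9 bits)
  5 -> 111110 (6 bits)
Total length = 4 + 8 + 9 + 6 = 27 bits.

Unary([3, 7, 8, 5]) = 111011111110111111110111110 (27 bits)


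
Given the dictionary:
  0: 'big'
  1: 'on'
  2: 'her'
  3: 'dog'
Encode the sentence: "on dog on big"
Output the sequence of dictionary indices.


Look up each word in the dictionary:
  'on' -> 1
  'dog' -> 3
  'on' -> 1
  'big' -> 0

Encoded: [1, 3, 1, 0]


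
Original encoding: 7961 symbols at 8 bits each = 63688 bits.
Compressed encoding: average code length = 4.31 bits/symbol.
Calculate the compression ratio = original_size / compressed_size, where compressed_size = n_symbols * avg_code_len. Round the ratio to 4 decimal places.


original_size = n_symbols * orig_bits = 7961 * 8 = 63688 bits
compressed_size = n_symbols * avg_code_len = 7961 * 4.31 = 34311.91 bits
ratio = original_size / compressed_size = 63688 / 34311.91 = 1.8561

Compression ratio = 1.8561


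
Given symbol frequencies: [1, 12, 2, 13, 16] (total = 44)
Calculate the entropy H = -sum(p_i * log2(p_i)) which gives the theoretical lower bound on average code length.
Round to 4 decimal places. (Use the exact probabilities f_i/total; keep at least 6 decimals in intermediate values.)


Per-symbol terms -p_i * log2(p_i) with p_i = f_i/44:
  p = 1/44 = 0.022727: log2(p) = -5.459432, -p*log2(p) = 0.124078
  p = 12/44 = 0.272727: log2(p) = -1.874469, -p*log2(p) = 0.511219
  p = 2/44 = 0.045455: log2(p) = -4.459432, -p*log2(p) = 0.202701
  p = 13/44 = 0.295455: log2(p) = -1.758992, -p*log2(p) = 0.519702
  p = 16/44 = 0.363636: log2(p) = -1.459432, -p*log2(p) = 0.530702
H = 0.124078 + 0.511219 + 0.202701 + 0.519702 + 0.530702 = 1.888402

H = 1.8884 bits/symbol


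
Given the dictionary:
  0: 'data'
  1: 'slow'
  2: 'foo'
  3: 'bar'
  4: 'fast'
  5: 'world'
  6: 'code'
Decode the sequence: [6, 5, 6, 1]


Look up each index in the dictionary:
  6 -> 'code'
  5 -> 'world'
  6 -> 'code'
  1 -> 'slow'

Decoded: "code world code slow"


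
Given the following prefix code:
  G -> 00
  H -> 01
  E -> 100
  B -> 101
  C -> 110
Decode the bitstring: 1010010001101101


Decoding step by step:
Bits 101 -> B
Bits 00 -> G
Bits 100 -> E
Bits 01 -> H
Bits 101 -> B
Bits 101 -> B


Decoded message: BGEHBB


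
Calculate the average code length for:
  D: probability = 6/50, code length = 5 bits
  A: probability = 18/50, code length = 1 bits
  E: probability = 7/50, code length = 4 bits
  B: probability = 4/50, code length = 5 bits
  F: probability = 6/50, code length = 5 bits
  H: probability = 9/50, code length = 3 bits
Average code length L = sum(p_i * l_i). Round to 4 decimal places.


Weighted contributions p_i * l_i:
  D: (6/50) * 5 = 30/50
  A: (18/50) * 1 = 18/50
  E: (7/50) * 4 = 28/50
  B: (4/50) * 5 = 20/50
  F: (6/50) * 5 = 30/50
  H: (9/50) * 3 = 27/50
Sum = (30 + 18 + 28 + 20 + 30 + 27)/50 = 153/50

L = 153/50 = 3.0600 bits/symbol


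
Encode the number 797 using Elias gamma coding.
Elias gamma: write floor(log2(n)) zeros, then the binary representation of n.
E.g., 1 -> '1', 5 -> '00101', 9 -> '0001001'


num_bits = floor(log2(797)) + 1 = 10
leading_zeros = num_bits - 1 = 9
binary(797) = 1100011101

Elias gamma(797) = '000000000' + '1100011101' = 0000000001100011101 (19 bits)


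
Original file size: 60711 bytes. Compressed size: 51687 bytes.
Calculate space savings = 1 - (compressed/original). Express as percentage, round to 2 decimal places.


ratio = compressed/original = 51687/60711 = 0.851361
savings = 1 - ratio = 1 - 0.851361 = 0.148639
as a percentage: 0.148639 * 100 = 14.86%

Space savings = 1 - 51687/60711 = 14.86%


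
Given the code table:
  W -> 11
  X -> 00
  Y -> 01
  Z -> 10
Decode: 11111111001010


Decoding:
11 -> W
11 -> W
11 -> W
11 -> W
00 -> X
10 -> Z
10 -> Z


Result: WWWWXZZ


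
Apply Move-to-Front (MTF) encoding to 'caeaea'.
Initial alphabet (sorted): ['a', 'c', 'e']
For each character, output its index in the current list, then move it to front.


MTF encoding:
'c': index 1 in ['a', 'c', 'e'] -> ['c', 'a', 'e']
'a': index 1 in ['c', 'a', 'e'] -> ['a', 'c', 'e']
'e': index 2 in ['a', 'c', 'e'] -> ['e', 'a', 'c']
'a': index 1 in ['e', 'a', 'c'] -> ['a', 'e', 'c']
'e': index 1 in ['a', 'e', 'c'] -> ['e', 'a', 'c']
'a': index 1 in ['e', 'a', 'c'] -> ['a', 'e', 'c']


Output: [1, 1, 2, 1, 1, 1]


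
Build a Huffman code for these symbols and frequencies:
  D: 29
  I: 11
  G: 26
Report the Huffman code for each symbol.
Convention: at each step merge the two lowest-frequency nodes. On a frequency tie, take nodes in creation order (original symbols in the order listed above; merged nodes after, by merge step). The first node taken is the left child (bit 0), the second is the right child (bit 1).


Huffman tree construction:
Step 1: Merge I(11) + G(26) = 37
Step 2: Merge D(29) + (I+G)(37) = 66
Read each symbol's code off the tree from the root (left child = 0, right child = 1).

Codes:
  D: 0 (length 1)
  I: 10 (length 2)
  G: 11 (length 2)
Average code length: 103/66 = 1.5606 bits/symbol


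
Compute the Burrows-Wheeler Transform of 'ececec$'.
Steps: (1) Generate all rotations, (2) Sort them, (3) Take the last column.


Rotations (sorted):
  0: $ececec -> last char: c
  1: c$ecece -> last char: e
  2: cec$ece -> last char: e
  3: cecec$e -> last char: e
  4: ec$ecec -> last char: c
  5: ecec$ec -> last char: c
  6: ececec$ -> last char: $


BWT = ceeecc$


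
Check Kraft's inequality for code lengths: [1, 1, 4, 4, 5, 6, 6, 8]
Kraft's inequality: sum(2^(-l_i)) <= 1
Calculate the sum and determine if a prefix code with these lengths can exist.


Sum = 2^(-1) + 2^(-1) + 2^(-4) + 2^(-4) + 2^(-5) + 2^(-6) + 2^(-6) + 2^(-8)
    = 0.5 + 0.5 + 0.0625 + 0.0625 + 0.03125 + 0.015625 + 0.015625 + 0.00390625
    = 305/256 = 1.19140625
Since 1.19140625 > 1, Kraft's inequality is NOT satisfied.
A prefix code with these lengths CANNOT exist.

Kraft sum = 1.19140625. Not satisfied.


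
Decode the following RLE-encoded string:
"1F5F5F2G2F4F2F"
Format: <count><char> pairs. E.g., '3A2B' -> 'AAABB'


Expanding each <count><char> pair:
  1F -> 'F'
  5F -> 'FFFFF'
  5F -> 'FFFFF'
  2G -> 'GG'
  2F -> 'FF'
  4F -> 'FFFF'
  2F -> 'FF'

Decoded = FFFFFFFFFFFGGFFFFFFFF


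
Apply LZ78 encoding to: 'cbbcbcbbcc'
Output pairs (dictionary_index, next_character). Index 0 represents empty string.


LZ78 encoding steps:
Dictionary: {0: ''}
Step 1: w='' (idx 0), next='c' -> output (0, 'c'), add 'c' as idx 1
Step 2: w='' (idx 0), next='b' -> output (0, 'b'), add 'b' as idx 2
Step 3: w='b' (idx 2), next='c' -> output (2, 'c'), add 'bc' as idx 3
Step 4: w='bc' (idx 3), next='b' -> output (3, 'b'), add 'bcb' as idx 4
Step 5: w='bc' (idx 3), next='c' -> output (3, 'c'), add 'bcc' as idx 5


Encoded: [(0, 'c'), (0, 'b'), (2, 'c'), (3, 'b'), (3, 'c')]


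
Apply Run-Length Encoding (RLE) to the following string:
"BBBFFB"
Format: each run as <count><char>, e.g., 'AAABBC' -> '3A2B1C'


Scanning runs left to right:
  i=0: run of 'B' x 3 -> '3B'
  i=3: run of 'F' x 2 -> '2F'
  i=5: run of 'B' x 1 -> '1B'

RLE = 3B2F1B


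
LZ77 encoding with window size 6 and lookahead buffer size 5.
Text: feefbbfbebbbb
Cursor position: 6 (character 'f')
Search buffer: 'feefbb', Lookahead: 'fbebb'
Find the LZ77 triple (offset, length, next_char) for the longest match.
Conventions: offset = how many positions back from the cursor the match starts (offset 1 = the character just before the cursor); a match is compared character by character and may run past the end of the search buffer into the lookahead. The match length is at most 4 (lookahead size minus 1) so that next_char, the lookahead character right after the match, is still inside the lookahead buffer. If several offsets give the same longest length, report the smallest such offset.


Try each offset into the search buffer:
  offset=1 (pos 5, char 'b'): match length 0
  offset=2 (pos 4, char 'b'): match length 0
  offset=3 (pos 3, char 'f'): match length 2
  offset=4 (pos 2, char 'e'): match length 0
  offset=5 (pos 1, char 'e'): match length 0
  offset=6 (pos 0, char 'f'): match length 1
Longest match has length 2 at offset 3.
next_char = character at position 6 + 2 = 8 -> 'e'

Best match: offset=3, length=2 (matching 'fb' starting at position 3)
LZ77 triple: (3, 2, 'e')


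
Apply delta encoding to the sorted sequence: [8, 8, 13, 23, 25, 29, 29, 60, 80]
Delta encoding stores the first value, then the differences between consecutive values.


First value: 8
Deltas:
  8 - 8 = 0
  13 - 8 = 5
  23 - 13 = 10
  25 - 23 = 2
  29 - 25 = 4
  29 - 29 = 0
  60 - 29 = 31
  80 - 60 = 20


Delta encoded: [8, 0, 5, 10, 2, 4, 0, 31, 20]


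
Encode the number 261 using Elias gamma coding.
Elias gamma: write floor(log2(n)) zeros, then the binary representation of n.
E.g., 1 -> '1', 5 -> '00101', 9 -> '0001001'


num_bits = floor(log2(261)) + 1 = 9
leading_zeros = num_bits - 1 = 8
binary(261) = 100000101

Elias gamma(261) = '00000000' + '100000101' = 00000000100000101 (17 bits)


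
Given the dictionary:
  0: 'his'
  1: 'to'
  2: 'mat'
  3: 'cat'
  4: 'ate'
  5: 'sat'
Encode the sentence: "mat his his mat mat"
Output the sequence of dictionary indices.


Look up each word in the dictionary:
  'mat' -> 2
  'his' -> 0
  'his' -> 0
  'mat' -> 2
  'mat' -> 2

Encoded: [2, 0, 0, 2, 2]


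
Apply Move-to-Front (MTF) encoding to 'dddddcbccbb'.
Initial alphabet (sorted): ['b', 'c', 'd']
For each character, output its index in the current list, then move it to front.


MTF encoding:
'd': index 2 in ['b', 'c', 'd'] -> ['d', 'b', 'c']
'd': index 0 in ['d', 'b', 'c'] -> ['d', 'b', 'c']
'd': index 0 in ['d', 'b', 'c'] -> ['d', 'b', 'c']
'd': index 0 in ['d', 'b', 'c'] -> ['d', 'b', 'c']
'd': index 0 in ['d', 'b', 'c'] -> ['d', 'b', 'c']
'c': index 2 in ['d', 'b', 'c'] -> ['c', 'd', 'b']
'b': index 2 in ['c', 'd', 'b'] -> ['b', 'c', 'd']
'c': index 1 in ['b', 'c', 'd'] -> ['c', 'b', 'd']
'c': index 0 in ['c', 'b', 'd'] -> ['c', 'b', 'd']
'b': index 1 in ['c', 'b', 'd'] -> ['b', 'c', 'd']
'b': index 0 in ['b', 'c', 'd'] -> ['b', 'c', 'd']


Output: [2, 0, 0, 0, 0, 2, 2, 1, 0, 1, 0]


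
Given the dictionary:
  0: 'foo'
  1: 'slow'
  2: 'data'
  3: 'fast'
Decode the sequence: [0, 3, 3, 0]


Look up each index in the dictionary:
  0 -> 'foo'
  3 -> 'fast'
  3 -> 'fast'
  0 -> 'foo'

Decoded: "foo fast fast foo"


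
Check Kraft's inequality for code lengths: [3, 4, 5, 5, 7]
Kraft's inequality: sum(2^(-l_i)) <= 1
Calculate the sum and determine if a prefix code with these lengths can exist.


Sum = 2^(-3) + 2^(-4) + 2^(-5) + 2^(-5) + 2^(-7)
    = 0.125 + 0.0625 + 0.03125 + 0.03125 + 0.0078125
    = 33/128 = 0.2578125
Since 0.2578125 <= 1, Kraft's inequality IS satisfied.
A prefix code with these lengths CAN exist.

Kraft sum = 0.2578125. Satisfied.


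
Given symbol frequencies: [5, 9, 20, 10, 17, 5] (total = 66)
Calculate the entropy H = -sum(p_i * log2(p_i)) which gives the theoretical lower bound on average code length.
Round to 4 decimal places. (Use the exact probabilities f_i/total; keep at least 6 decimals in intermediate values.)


Per-symbol terms -p_i * log2(p_i) with p_i = f_i/66:
  p = 5/66 = 0.075758: log2(p) = -3.722466, -p*log2(p) = 0.282005
  p = 9/66 = 0.136364: log2(p) = -2.874469, -p*log2(p) = 0.391973
  p = 20/66 = 0.303030: log2(p) = -1.722466, -p*log2(p) = 0.521959
  p = 10/66 = 0.151515: log2(p) = -2.722466, -p*log2(p) = 0.412495
  p = 17/66 = 0.257576: log2(p) = -1.956931, -p*log2(p) = 0.504058
  p = 5/66 = 0.075758: log2(p) = -3.722466, -p*log2(p) = 0.282005
H = 0.282005 + 0.391973 + 0.521959 + 0.412495 + 0.504058 + 0.282005 = 2.394495

H = 2.3945 bits/symbol


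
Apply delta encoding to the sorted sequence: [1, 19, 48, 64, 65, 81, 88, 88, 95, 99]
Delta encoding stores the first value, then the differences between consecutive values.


First value: 1
Deltas:
  19 - 1 = 18
  48 - 19 = 29
  64 - 48 = 16
  65 - 64 = 1
  81 - 65 = 16
  88 - 81 = 7
  88 - 88 = 0
  95 - 88 = 7
  99 - 95 = 4


Delta encoded: [1, 18, 29, 16, 1, 16, 7, 0, 7, 4]


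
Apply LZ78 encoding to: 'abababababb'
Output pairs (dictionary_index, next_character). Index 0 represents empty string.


LZ78 encoding steps:
Dictionary: {0: ''}
Step 1: w='' (idx 0), next='a' -> output (0, 'a'), add 'a' as idx 1
Step 2: w='' (idx 0), next='b' -> output (0, 'b'), add 'b' as idx 2
Step 3: w='a' (idx 1), next='b' -> output (1, 'b'), add 'ab' as idx 3
Step 4: w='ab' (idx 3), next='a' -> output (3, 'a'), add 'aba' as idx 4
Step 5: w='b' (idx 2), next='a' -> output (2, 'a'), add 'ba' as idx 5
Step 6: w='b' (idx 2), next='b' -> output (2, 'b'), add 'bb' as idx 6


Encoded: [(0, 'a'), (0, 'b'), (1, 'b'), (3, 'a'), (2, 'a'), (2, 'b')]


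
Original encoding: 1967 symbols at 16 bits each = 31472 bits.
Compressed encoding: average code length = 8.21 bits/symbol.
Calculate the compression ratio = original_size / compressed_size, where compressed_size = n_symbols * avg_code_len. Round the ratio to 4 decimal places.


original_size = n_symbols * orig_bits = 1967 * 16 = 31472 bits
compressed_size = n_symbols * avg_code_len = 1967 * 8.21 = 16149.07 bits
ratio = original_size / compressed_size = 31472 / 16149.07 = 1.9488

Compression ratio = 1.9488


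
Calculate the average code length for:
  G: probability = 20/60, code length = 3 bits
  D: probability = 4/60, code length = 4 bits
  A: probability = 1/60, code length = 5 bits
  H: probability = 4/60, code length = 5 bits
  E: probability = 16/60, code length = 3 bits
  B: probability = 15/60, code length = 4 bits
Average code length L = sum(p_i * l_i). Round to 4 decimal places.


Weighted contributions p_i * l_i:
  G: (20/60) * 3 = 60/60
  D: (4/60) * 4 = 16/60
  A: (1/60) * 5 = 5/60
  H: (4/60) * 5 = 20/60
  E: (16/60) * 3 = 48/60
  B: (15/60) * 4 = 60/60
Sum = (60 + 16 + 5 + 20 + 48 + 60)/60 = 209/60

L = 209/60 = 3.4833 bits/symbol


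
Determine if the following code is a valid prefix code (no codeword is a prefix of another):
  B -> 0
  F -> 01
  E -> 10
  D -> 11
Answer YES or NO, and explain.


Checking each pair (does one codeword prefix another?):
  B='0' vs F='01': prefix -- VIOLATION

NO -- this is NOT a valid prefix code. B (0) is a prefix of F (01).


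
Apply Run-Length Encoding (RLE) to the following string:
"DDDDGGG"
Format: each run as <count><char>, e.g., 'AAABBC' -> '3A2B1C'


Scanning runs left to right:
  i=0: run of 'D' x 4 -> '4D'
  i=4: run of 'G' x 3 -> '3G'

RLE = 4D3G


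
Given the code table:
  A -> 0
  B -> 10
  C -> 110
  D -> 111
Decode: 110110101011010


Decoding:
110 -> C
110 -> C
10 -> B
10 -> B
110 -> C
10 -> B


Result: CCBBCB


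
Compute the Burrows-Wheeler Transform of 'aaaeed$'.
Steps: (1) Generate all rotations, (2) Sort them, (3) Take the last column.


Rotations (sorted):
  0: $aaaeed -> last char: d
  1: aaaeed$ -> last char: $
  2: aaeed$a -> last char: a
  3: aeed$aa -> last char: a
  4: d$aaaee -> last char: e
  5: ed$aaae -> last char: e
  6: eed$aaa -> last char: a


BWT = d$aaeea


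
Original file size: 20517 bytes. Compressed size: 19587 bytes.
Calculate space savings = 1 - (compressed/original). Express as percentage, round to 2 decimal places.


ratio = compressed/original = 19587/20517 = 0.954672
savings = 1 - ratio = 1 - 0.954672 = 0.045328
as a percentage: 0.045328 * 100 = 4.53%

Space savings = 1 - 19587/20517 = 4.53%


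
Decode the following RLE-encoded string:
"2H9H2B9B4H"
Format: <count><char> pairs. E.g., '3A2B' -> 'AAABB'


Expanding each <count><char> pair:
  2H -> 'HH'
  9H -> 'HHHHHHHHH'
  2B -> 'BB'
  9B -> 'BBBBBBBBB'
  4H -> 'HHHH'

Decoded = HHHHHHHHHHHBBBBBBBBBBBHHHH


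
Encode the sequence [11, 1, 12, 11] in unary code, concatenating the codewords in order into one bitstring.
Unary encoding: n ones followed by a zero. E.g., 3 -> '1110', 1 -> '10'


Encode each number as n ones followed by a terminating 0:
  11 -> 111111111110 (12 bits)
  1 -> 10 (2 bits)
  12 -> 1111111111110 (13 bits)
  11 -> 111111111110 (12 bits)
Total length = 12 + 2 + 13 + 12 = 39 bits.

Unary([11, 1, 12, 11]) = 111111111110101111111111110111111111110 (39 bits)


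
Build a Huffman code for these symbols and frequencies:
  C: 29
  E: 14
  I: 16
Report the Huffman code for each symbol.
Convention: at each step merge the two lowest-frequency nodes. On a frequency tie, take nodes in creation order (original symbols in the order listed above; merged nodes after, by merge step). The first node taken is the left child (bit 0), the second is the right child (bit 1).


Huffman tree construction:
Step 1: Merge E(14) + I(16) = 30
Step 2: Merge C(29) + (E+I)(30) = 59
Read each symbol's code off the tree from the root (left child = 0, right child = 1).

Codes:
  C: 0 (length 1)
  E: 10 (length 2)
  I: 11 (length 2)
Average code length: 89/59 = 1.5085 bits/symbol


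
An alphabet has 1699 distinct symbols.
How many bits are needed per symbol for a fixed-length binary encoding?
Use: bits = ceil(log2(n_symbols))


log2(1699) = 10.7305
Bracket: 2^10 = 1024 < 1699 <= 2^11 = 2048
So ceil(log2(1699)) = 11

bits = ceil(log2(1699)) = ceil(10.7305) = 11 bits


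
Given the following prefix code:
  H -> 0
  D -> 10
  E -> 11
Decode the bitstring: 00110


Decoding step by step:
Bits 0 -> H
Bits 0 -> H
Bits 11 -> E
Bits 0 -> H


Decoded message: HHEH


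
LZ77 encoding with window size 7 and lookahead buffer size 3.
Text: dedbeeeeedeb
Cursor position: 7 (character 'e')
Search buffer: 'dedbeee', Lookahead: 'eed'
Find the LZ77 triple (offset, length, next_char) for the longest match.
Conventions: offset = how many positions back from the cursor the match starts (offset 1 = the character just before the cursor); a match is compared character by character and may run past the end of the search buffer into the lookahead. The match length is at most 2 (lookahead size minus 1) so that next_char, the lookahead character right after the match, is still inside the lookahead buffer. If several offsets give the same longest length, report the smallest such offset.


Try each offset into the search buffer:
  offset=1 (pos 6, char 'e'): match length 2
  offset=2 (pos 5, char 'e'): match length 2
  offset=3 (pos 4, char 'e'): match length 2
  offset=4 (pos 3, char 'b'): match length 0
  offset=5 (pos 2, char 'd'): match length 0
  offset=6 (pos 1, char 'e'): match length 1
  offset=7 (pos 0, char 'd'): match length 0
Longest match has length 2, found at offsets 1, 2, 3; take the smallest, offset 1.
next_char = character at position 7 + 2 = 9 -> 'd'

Best match: offset=1, length=2 (matching 'ee' starting at position 6)
LZ77 triple: (1, 2, 'd')


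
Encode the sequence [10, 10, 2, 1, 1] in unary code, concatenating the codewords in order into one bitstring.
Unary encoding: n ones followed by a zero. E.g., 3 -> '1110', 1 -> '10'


Encode each number as n ones followed by a terminating 0:
  10 -> 11111111110 (11 bits)
  10 -> 11111111110 (11 bits)
  2 -> 110 (3 bits)
  1 -> 10 (2 bits)
  1 -> 10 (2 bits)
Total length = 11 + 11 + 3 + 2 + 2 = 29 bits.

Unary([10, 10, 2, 1, 1]) = 11111111110111111111101101010 (29 bits)


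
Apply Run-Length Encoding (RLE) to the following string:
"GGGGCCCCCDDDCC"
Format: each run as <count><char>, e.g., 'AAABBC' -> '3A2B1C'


Scanning runs left to right:
  i=0: run of 'G' x 4 -> '4G'
  i=4: run of 'C' x 5 -> '5C'
  i=9: run of 'D' x 3 -> '3D'
  i=12: run of 'C' x 2 -> '2C'

RLE = 4G5C3D2C


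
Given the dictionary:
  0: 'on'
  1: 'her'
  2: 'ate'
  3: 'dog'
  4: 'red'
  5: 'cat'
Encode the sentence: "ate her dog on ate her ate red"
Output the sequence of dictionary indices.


Look up each word in the dictionary:
  'ate' -> 2
  'her' -> 1
  'dog' -> 3
  'on' -> 0
  'ate' -> 2
  'her' -> 1
  'ate' -> 2
  'red' -> 4

Encoded: [2, 1, 3, 0, 2, 1, 2, 4]


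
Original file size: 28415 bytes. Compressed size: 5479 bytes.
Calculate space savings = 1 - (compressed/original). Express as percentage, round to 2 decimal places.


ratio = compressed/original = 5479/28415 = 0.192821
savings = 1 - ratio = 1 - 0.192821 = 0.807179
as a percentage: 0.807179 * 100 = 80.72%

Space savings = 1 - 5479/28415 = 80.72%


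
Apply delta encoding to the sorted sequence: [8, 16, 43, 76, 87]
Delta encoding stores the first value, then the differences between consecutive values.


First value: 8
Deltas:
  16 - 8 = 8
  43 - 16 = 27
  76 - 43 = 33
  87 - 76 = 11


Delta encoded: [8, 8, 27, 33, 11]


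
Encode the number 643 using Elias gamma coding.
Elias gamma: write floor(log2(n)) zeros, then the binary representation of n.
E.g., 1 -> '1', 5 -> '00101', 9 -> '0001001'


num_bits = floor(log2(643)) + 1 = 10
leading_zeros = num_bits - 1 = 9
binary(643) = 1010000011

Elias gamma(643) = '000000000' + '1010000011' = 0000000001010000011 (19 bits)


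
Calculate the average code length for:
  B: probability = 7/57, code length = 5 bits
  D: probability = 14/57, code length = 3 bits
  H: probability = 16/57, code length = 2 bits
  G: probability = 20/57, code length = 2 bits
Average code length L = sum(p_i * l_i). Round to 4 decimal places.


Weighted contributions p_i * l_i:
  B: (7/57) * 5 = 35/57
  D: (14/57) * 3 = 42/57
  H: (16/57) * 2 = 32/57
  G: (20/57) * 2 = 40/57
Sum = (35 + 42 + 32 + 40)/57 = 149/57

L = 149/57 = 2.6140 bits/symbol


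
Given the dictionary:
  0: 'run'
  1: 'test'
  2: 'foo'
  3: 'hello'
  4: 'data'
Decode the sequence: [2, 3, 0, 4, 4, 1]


Look up each index in the dictionary:
  2 -> 'foo'
  3 -> 'hello'
  0 -> 'run'
  4 -> 'data'
  4 -> 'data'
  1 -> 'test'

Decoded: "foo hello run data data test"


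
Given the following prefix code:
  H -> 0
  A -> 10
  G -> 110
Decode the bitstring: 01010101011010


Decoding step by step:
Bits 0 -> H
Bits 10 -> A
Bits 10 -> A
Bits 10 -> A
Bits 10 -> A
Bits 110 -> G
Bits 10 -> A


Decoded message: HAAAAGA


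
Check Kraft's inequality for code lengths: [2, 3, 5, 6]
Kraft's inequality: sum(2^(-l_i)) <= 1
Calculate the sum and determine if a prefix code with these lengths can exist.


Sum = 2^(-2) + 2^(-3) + 2^(-5) + 2^(-6)
    = 0.25 + 0.125 + 0.03125 + 0.015625
    = 27/64 = 0.421875
Since 0.421875 <= 1, Kraft's inequality IS satisfied.
A prefix code with these lengths CAN exist.

Kraft sum = 0.421875. Satisfied.


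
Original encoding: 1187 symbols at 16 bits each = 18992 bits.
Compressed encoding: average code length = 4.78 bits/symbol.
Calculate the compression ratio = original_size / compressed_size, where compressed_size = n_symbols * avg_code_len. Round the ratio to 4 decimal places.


original_size = n_symbols * orig_bits = 1187 * 16 = 18992 bits
compressed_size = n_symbols * avg_code_len = 1187 * 4.78 = 5673.86 bits
ratio = original_size / compressed_size = 18992 / 5673.86 = 3.3473

Compression ratio = 3.3473


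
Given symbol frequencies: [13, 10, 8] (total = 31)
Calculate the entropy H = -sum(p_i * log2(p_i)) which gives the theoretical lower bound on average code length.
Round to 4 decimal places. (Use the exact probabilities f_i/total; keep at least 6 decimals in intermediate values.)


Per-symbol terms -p_i * log2(p_i) with p_i = f_i/31:
  p = 13/31 = 0.419355: log2(p) = -1.253757, -p*log2(p) = 0.525769
  p = 10/31 = 0.322581: log2(p) = -1.632268, -p*log2(p) = 0.526538
  p = 8/31 = 0.258065: log2(p) = -1.954196, -p*log2(p) = 0.504309
H = 0.525769 + 0.526538 + 0.504309 = 1.556616

H = 1.5566 bits/symbol


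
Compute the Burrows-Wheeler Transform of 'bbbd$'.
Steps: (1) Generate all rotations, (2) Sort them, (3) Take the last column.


Rotations (sorted):
  0: $bbbd -> last char: d
  1: bbbd$ -> last char: $
  2: bbd$b -> last char: b
  3: bd$bb -> last char: b
  4: d$bbb -> last char: b


BWT = d$bbb


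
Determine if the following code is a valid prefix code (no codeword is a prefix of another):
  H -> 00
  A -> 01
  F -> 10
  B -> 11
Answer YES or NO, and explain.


Checking each pair (does one codeword prefix another?):
  H='00' vs A='01': no prefix
  H='00' vs F='10': no prefix
  H='00' vs B='11': no prefix
  A='01' vs H='00': no prefix
  A='01' vs F='10': no prefix
  A='01' vs B='11': no prefix
  F='10' vs H='00': no prefix
  F='10' vs A='01': no prefix
  F='10' vs B='11': no prefix
  B='11' vs H='00': no prefix
  B='11' vs A='01': no prefix
  B='11' vs F='10': no prefix
No violation found over all pairs.

YES -- this is a valid prefix code. No codeword is a prefix of any other codeword.


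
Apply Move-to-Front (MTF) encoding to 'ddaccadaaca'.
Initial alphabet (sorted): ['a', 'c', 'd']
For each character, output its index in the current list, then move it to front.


MTF encoding:
'd': index 2 in ['a', 'c', 'd'] -> ['d', 'a', 'c']
'd': index 0 in ['d', 'a', 'c'] -> ['d', 'a', 'c']
'a': index 1 in ['d', 'a', 'c'] -> ['a', 'd', 'c']
'c': index 2 in ['a', 'd', 'c'] -> ['c', 'a', 'd']
'c': index 0 in ['c', 'a', 'd'] -> ['c', 'a', 'd']
'a': index 1 in ['c', 'a', 'd'] -> ['a', 'c', 'd']
'd': index 2 in ['a', 'c', 'd'] -> ['d', 'a', 'c']
'a': index 1 in ['d', 'a', 'c'] -> ['a', 'd', 'c']
'a': index 0 in ['a', 'd', 'c'] -> ['a', 'd', 'c']
'c': index 2 in ['a', 'd', 'c'] -> ['c', 'a', 'd']
'a': index 1 in ['c', 'a', 'd'] -> ['a', 'c', 'd']


Output: [2, 0, 1, 2, 0, 1, 2, 1, 0, 2, 1]


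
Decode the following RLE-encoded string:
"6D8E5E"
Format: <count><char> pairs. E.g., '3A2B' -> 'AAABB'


Expanding each <count><char> pair:
  6D -> 'DDDDDD'
  8E -> 'EEEEEEEE'
  5E -> 'EEEEE'

Decoded = DDDDDDEEEEEEEEEEEEE


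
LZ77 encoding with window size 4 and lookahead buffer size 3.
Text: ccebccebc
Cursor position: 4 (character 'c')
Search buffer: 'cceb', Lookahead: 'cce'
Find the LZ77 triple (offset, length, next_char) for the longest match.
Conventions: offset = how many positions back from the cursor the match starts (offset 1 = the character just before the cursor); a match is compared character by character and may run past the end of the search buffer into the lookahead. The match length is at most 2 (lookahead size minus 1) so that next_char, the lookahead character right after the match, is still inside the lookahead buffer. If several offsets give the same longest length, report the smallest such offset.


Try each offset into the search buffer:
  offset=1 (pos 3, char 'b'): match length 0
  offset=2 (pos 2, char 'e'): match length 0
  offset=3 (pos 1, char 'c'): match length 1
  offset=4 (pos 0, char 'c'): match length 2
Longest match has length 2 at offset 4.
next_char = character at position 4 + 2 = 6 -> 'e'

Best match: offset=4, length=2 (matching 'cc' starting at position 0)
LZ77 triple: (4, 2, 'e')


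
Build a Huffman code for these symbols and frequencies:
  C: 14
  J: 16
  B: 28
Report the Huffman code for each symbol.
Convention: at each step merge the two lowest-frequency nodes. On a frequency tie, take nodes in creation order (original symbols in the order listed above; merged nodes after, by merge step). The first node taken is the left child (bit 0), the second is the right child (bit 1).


Huffman tree construction:
Step 1: Merge C(14) + J(16) = 30
Step 2: Merge B(28) + (C+J)(30) = 58
Read each symbol's code off the tree from the root (left child = 0, right child = 1).

Codes:
  C: 10 (length 2)
  J: 11 (length 2)
  B: 0 (length 1)
Average code length: 88/58 = 1.5172 bits/symbol


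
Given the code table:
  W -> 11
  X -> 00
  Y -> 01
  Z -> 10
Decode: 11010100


Decoding:
11 -> W
01 -> Y
01 -> Y
00 -> X


Result: WYYX


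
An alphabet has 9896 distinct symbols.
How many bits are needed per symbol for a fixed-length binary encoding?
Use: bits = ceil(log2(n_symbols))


log2(9896) = 13.2726
Bracket: 2^13 = 8192 < 9896 <= 2^14 = 16384
So ceil(log2(9896)) = 14

bits = ceil(log2(9896)) = ceil(13.2726) = 14 bits


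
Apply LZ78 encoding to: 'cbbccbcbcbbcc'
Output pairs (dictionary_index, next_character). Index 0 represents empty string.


LZ78 encoding steps:
Dictionary: {0: ''}
Step 1: w='' (idx 0), next='c' -> output (0, 'c'), add 'c' as idx 1
Step 2: w='' (idx 0), next='b' -> output (0, 'b'), add 'b' as idx 2
Step 3: w='b' (idx 2), next='c' -> output (2, 'c'), add 'bc' as idx 3
Step 4: w='c' (idx 1), next='b' -> output (1, 'b'), add 'cb' as idx 4
Step 5: w='cb' (idx 4), next='c' -> output (4, 'c'), add 'cbc' as idx 5
Step 6: w='b' (idx 2), next='b' -> output (2, 'b'), add 'bb' as idx 6
Step 7: w='c' (idx 1), next='c' -> output (1, 'c'), add 'cc' as idx 7


Encoded: [(0, 'c'), (0, 'b'), (2, 'c'), (1, 'b'), (4, 'c'), (2, 'b'), (1, 'c')]
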